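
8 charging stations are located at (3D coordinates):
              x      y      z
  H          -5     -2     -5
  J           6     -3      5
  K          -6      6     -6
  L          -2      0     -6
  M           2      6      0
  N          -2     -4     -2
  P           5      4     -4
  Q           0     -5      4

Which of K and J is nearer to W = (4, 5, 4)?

J

Compare squared distances:
|WK|² = (4−(-6))² + (5−6)² + (4−(-6))² = 100 + 1 + 100 = 201
|WJ|² = (4−6)² + (5−(-3))² + (4−5)² = 4 + 64 + 1 = 69
201 > 69, so J is closer.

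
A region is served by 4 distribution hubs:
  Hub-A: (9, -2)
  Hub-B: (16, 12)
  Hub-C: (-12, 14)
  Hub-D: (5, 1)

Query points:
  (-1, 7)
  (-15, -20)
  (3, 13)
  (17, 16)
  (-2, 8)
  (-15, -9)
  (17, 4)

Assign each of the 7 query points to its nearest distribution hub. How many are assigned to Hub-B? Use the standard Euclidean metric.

2

(-1, 7) — d² to each: Hub-A:181, Hub-B:314, Hub-C:170, Hub-D:72 → nearest is Hub-D
(-15, -20) — d² to each: Hub-A:900, Hub-B:1985, Hub-C:1165, Hub-D:841 → nearest is Hub-D
(3, 13) — d² to each: Hub-A:261, Hub-B:170, Hub-C:226, Hub-D:148 → nearest is Hub-D
(17, 16) — d² to each: Hub-A:388, Hub-B:17, Hub-C:845, Hub-D:369 → nearest is Hub-B
(-2, 8) — d² to each: Hub-A:221, Hub-B:340, Hub-C:136, Hub-D:98 → nearest is Hub-D
(-15, -9) — d² to each: Hub-A:625, Hub-B:1402, Hub-C:538, Hub-D:500 → nearest is Hub-D
(17, 4) — d² to each: Hub-A:100, Hub-B:65, Hub-C:941, Hub-D:153 → nearest is Hub-B
2 of the 7 points have Hub-B as nearest.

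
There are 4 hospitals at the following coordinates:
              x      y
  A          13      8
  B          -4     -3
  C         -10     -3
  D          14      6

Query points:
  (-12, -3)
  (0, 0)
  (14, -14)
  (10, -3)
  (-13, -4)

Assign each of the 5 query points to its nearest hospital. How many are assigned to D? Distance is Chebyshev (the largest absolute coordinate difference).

(-12, -3) — d to each: A:25, B:8, C:2, D:26 → nearest is C
(0, 0) — d to each: A:13, B:4, C:10, D:14 → nearest is B
(14, -14) — d to each: A:22, B:18, C:24, D:20 → nearest is B
(10, -3) — d to each: A:11, B:14, C:20, D:9 → nearest is D
(-13, -4) — d to each: A:26, B:9, C:3, D:27 → nearest is C
1 of the 5 points has D as nearest.

1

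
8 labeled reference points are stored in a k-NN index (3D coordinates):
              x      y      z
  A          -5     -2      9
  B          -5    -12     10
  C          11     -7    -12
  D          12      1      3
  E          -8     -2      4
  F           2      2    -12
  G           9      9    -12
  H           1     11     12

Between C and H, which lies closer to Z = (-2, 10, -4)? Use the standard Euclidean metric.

Compare squared distances:
|ZC|² = (-2−11)² + (10−(-7))² + (-4−(-12))² = 169 + 289 + 64 = 522
|ZH|² = (-2−1)² + (10−11)² + (-4−12)² = 9 + 1 + 256 = 266
522 > 266, so H is closer.

H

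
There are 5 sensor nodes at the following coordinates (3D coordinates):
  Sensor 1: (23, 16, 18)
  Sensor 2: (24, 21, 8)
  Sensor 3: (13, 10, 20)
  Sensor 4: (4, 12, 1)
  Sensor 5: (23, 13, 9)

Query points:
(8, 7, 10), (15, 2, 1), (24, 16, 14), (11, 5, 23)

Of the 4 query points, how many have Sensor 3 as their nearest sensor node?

(8, 7, 10) — d² to each: Sensor 1:370, Sensor 2:456, Sensor 3:134, Sensor 4:122, Sensor 5:262 → nearest is Sensor 4
(15, 2, 1) — d² to each: Sensor 1:549, Sensor 2:491, Sensor 3:429, Sensor 4:221, Sensor 5:249 → nearest is Sensor 4
(24, 16, 14) — d² to each: Sensor 1:17, Sensor 2:61, Sensor 3:193, Sensor 4:585, Sensor 5:35 → nearest is Sensor 1
(11, 5, 23) — d² to each: Sensor 1:290, Sensor 2:650, Sensor 3:38, Sensor 4:582, Sensor 5:404 → nearest is Sensor 3
1 of the 4 points has Sensor 3 as nearest.

1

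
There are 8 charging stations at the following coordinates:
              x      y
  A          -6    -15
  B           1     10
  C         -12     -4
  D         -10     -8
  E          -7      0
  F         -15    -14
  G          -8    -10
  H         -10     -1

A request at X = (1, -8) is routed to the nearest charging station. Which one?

G

Since √ is increasing, it suffices to compare squared distances:
|XA|² = (1−(-6))² + (-8−(-15))² = 49 + 49 = 98
|XB|² = (1−1)² + (-8−10)² = 0 + 324 = 324
|XC|² = (1−(-12))² + (-8−(-4))² = 169 + 16 = 185
|XD|² = (1−(-10))² + (-8−(-8))² = 121 + 0 = 121
|XE|² = (1−(-7))² + (-8−0)² = 64 + 64 = 128
|XF|² = (1−(-15))² + (-8−(-14))² = 256 + 36 = 292
|XG|² = (1−(-8))² + (-8−(-10))² = 81 + 4 = 85
|XH|² = (1−(-10))² + (-8−(-1))² = 121 + 49 = 170
G is nearest.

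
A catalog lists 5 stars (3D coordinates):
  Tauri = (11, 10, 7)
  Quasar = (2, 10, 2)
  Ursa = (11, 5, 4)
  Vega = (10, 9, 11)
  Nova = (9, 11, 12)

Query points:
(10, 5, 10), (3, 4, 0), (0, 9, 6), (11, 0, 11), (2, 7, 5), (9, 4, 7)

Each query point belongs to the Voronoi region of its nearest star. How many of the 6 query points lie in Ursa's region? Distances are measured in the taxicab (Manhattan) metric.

(10, 5, 10) — d to each: Tauri:9, Quasar:21, Ursa:7, Vega:5, Nova:9 → nearest is Vega
(3, 4, 0) — d to each: Tauri:21, Quasar:9, Ursa:13, Vega:23, Nova:25 → nearest is Quasar
(0, 9, 6) — d to each: Tauri:13, Quasar:7, Ursa:17, Vega:15, Nova:17 → nearest is Quasar
(11, 0, 11) — d to each: Tauri:14, Quasar:28, Ursa:12, Vega:10, Nova:14 → nearest is Vega
(2, 7, 5) — d to each: Tauri:14, Quasar:6, Ursa:12, Vega:16, Nova:18 → nearest is Quasar
(9, 4, 7) — d to each: Tauri:8, Quasar:18, Ursa:6, Vega:10, Nova:12 → nearest is Ursa
1 of the 6 points has Ursa as nearest.

1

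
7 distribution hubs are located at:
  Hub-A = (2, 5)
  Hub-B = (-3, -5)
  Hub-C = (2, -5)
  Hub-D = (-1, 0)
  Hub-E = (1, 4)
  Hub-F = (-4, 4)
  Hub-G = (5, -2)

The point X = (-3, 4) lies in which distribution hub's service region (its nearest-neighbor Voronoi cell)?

Hub-F

Squared Euclidean distances:
d²(X, Hub-A) = (-3−2)² + (4−5)² = 25 + 1 = 26
d²(X, Hub-B) = (-3−(-3))² + (4−(-5))² = 0 + 81 = 81
d²(X, Hub-C) = (-3−2)² + (4−(-5))² = 25 + 81 = 106
d²(X, Hub-D) = (-3−(-1))² + (4−0)² = 4 + 16 = 20
d²(X, Hub-E) = (-3−1)² + (4−4)² = 16 + 0 = 16
d²(X, Hub-F) = (-3−(-4))² + (4−4)² = 1 + 0 = 1
d²(X, Hub-G) = (-3−5)² + (4−(-2))² = 64 + 36 = 100
The smallest is to Hub-F, so X lies in the Voronoi region of Hub-F.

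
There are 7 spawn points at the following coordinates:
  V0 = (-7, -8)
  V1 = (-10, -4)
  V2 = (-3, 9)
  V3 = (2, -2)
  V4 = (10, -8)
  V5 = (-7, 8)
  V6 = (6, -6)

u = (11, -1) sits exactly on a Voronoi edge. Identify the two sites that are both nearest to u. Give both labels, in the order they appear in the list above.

V4 and V6

Squared distances from u to each site:
|uV0|² = 324 + 49 = 373
|uV1|² = 441 + 9 = 450
|uV2|² = 196 + 100 = 296
|uV3|² = 81 + 1 = 82
|uV4|² = 1 + 49 = 50
|uV5|² = 324 + 81 = 405
|uV6|² = 25 + 25 = 50
u is equidistant from V4 and V6 (both at squared distance 50), and every other site is strictly farther — so u lies on the V4–V6 Voronoi edge.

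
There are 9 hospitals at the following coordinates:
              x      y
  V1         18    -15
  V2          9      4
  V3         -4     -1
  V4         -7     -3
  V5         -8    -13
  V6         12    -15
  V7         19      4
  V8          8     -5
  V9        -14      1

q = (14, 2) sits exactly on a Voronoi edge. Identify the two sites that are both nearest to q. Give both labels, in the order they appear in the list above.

Squared distances from q to each site:
|qV1|² = (14−18)² + (2−(-15))² = 16 + 289 = 305
|qV2|² = (14−9)² + (2−4)² = 25 + 4 = 29
|qV3|² = (14−(-4))² + (2−(-1))² = 324 + 9 = 333
|qV4|² = (14−(-7))² + (2−(-3))² = 441 + 25 = 466
|qV5|² = (14−(-8))² + (2−(-13))² = 484 + 225 = 709
|qV6|² = (14−12)² + (2−(-15))² = 4 + 289 = 293
|qV7|² = (14−19)² + (2−4)² = 25 + 4 = 29
|qV8|² = (14−8)² + (2−(-5))² = 36 + 49 = 85
|qV9|² = (14−(-14))² + (2−1)² = 784 + 1 = 785
q is equidistant from V2 and V7 (both at squared distance 29), and every other site is strictly farther — so q lies on the V2–V7 Voronoi edge.

V2 and V7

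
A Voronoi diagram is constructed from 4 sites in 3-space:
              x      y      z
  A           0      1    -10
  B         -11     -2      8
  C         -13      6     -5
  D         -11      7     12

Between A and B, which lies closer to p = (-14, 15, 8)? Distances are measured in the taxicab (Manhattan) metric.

B

d(p,A) = |-14−0| + |15−1| + |8−(-10)| = 14 + 14 + 18 = 46
d(p,B) = |-14−(-11)| + |15−(-2)| + |8−8| = 3 + 17 + 0 = 20
46 > 20, so B is closer.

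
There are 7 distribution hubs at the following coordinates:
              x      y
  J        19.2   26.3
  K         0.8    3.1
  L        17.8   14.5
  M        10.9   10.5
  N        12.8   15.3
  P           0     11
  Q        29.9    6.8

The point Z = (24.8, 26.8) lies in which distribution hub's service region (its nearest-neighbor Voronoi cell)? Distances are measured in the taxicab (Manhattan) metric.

J

d(Z,J) = |24.8−19.2| + |26.8−26.3| = 5.6 + 0.5 = 6.1
d(Z,K) = |24.8−0.8| + |26.8−3.1| = 24 + 23.7 = 47.7
d(Z,L) = |24.8−17.8| + |26.8−14.5| = 7 + 12.3 = 19.3
d(Z,M) = |24.8−10.9| + |26.8−10.5| = 13.9 + 16.3 = 30.2
d(Z,N) = |24.8−12.8| + |26.8−15.3| = 12 + 11.5 = 23.5
d(Z,P) = |24.8−0| + |26.8−11| = 24.8 + 15.8 = 40.6
d(Z,Q) = |24.8−29.9| + |26.8−6.8| = 5.1 + 20 = 25.1
Minimum is at J.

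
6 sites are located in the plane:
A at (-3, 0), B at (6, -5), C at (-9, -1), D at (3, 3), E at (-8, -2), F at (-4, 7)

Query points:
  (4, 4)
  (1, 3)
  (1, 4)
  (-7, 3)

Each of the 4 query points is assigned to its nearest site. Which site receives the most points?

D

(4, 4) — d² to each: A:65, B:85, C:194, D:2, E:180, F:73 → nearest is D
(1, 3) — d² to each: A:25, B:89, C:116, D:4, E:106, F:41 → nearest is D
(1, 4) — d² to each: A:32, B:106, C:125, D:5, E:117, F:34 → nearest is D
(-7, 3) — d² to each: A:25, B:233, C:20, D:100, E:26, F:25 → nearest is C
Tally — C:1, D:3. D captures the most (3).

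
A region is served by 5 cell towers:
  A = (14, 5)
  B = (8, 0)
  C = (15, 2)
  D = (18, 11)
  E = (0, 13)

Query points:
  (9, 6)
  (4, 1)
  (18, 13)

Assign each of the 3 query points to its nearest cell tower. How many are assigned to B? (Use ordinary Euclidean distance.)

1

(9, 6) — d² to each: A:26, B:37, C:52, D:106, E:130 → nearest is A
(4, 1) — d² to each: A:116, B:17, C:122, D:296, E:160 → nearest is B
(18, 13) — d² to each: A:80, B:269, C:130, D:4, E:324 → nearest is D
1 of the 3 points has B as nearest.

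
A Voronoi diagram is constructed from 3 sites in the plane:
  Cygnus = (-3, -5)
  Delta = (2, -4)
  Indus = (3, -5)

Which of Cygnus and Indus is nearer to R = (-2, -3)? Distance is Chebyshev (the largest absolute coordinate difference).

Cygnus

d(R, Cygnus) = max(1, 2) = 2
d(R, Indus) = max(5, 2) = 5
2 < 5, so Cygnus is closer.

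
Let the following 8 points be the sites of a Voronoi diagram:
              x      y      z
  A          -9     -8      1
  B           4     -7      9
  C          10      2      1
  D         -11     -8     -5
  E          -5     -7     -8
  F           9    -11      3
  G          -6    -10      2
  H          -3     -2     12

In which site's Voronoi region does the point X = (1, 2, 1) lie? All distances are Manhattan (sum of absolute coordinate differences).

C

d(X,A) = 10 + 10 + 0 = 20
d(X,B) = 3 + 9 + 8 = 20
d(X,C) = 9 + 0 + 0 = 9
d(X,D) = 12 + 10 + 6 = 28
d(X,E) = 6 + 9 + 9 = 24
d(X,F) = 8 + 13 + 2 = 23
d(X,G) = 7 + 12 + 1 = 20
d(X,H) = 4 + 4 + 11 = 19
The smallest is to C, so X lies in the Voronoi region of C.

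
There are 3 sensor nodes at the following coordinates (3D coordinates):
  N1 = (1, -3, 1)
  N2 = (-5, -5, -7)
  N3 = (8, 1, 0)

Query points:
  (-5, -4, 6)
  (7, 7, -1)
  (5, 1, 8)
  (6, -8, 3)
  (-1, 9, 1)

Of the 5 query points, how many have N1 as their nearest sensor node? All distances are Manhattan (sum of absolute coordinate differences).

3

(-5, -4, 6) — d to each: N1:12, N2:14, N3:24 → nearest is N1
(7, 7, -1) — d to each: N1:18, N2:30, N3:8 → nearest is N3
(5, 1, 8) — d to each: N1:15, N2:31, N3:11 → nearest is N3
(6, -8, 3) — d to each: N1:12, N2:24, N3:14 → nearest is N1
(-1, 9, 1) — d to each: N1:14, N2:26, N3:18 → nearest is N1
3 of the 5 points have N1 as nearest.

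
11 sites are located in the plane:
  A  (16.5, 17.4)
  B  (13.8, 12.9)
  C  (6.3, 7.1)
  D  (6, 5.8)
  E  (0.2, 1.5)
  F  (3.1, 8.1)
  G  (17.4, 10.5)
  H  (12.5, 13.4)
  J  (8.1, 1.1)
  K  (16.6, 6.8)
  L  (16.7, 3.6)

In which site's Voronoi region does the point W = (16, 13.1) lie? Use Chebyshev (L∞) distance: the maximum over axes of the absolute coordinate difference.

d(W,A) = max(0.5, 4.3) = 4.3
d(W,B) = max(2.2, 0.2) = 2.2
d(W,C) = max(9.7, 6) = 9.7
d(W,D) = max(10, 7.3) = 10
d(W,E) = max(15.8, 11.6) = 15.8
d(W,F) = max(12.9, 5) = 12.9
d(W,G) = max(1.4, 2.6) = 2.6
d(W,H) = max(3.5, 0.3) = 3.5
d(W,J) = max(7.9, 12) = 12
d(W,K) = max(0.6, 6.3) = 6.3
d(W,L) = max(0.7, 9.5) = 9.5
Minimum is at B.

B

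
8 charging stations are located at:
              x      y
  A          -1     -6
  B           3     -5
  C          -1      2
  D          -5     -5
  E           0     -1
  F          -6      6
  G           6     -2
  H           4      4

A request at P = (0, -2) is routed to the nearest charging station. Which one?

E

Compare squared distances (the ordering matches that of the actual distances):
|PA|² = 1 + 16 = 17
|PB|² = 9 + 9 = 18
|PC|² = 1 + 16 = 17
|PD|² = 25 + 9 = 34
|PE|² = 0 + 1 = 1
|PF|² = 36 + 64 = 100
|PG|² = 36 + 0 = 36
|PH|² = 16 + 36 = 52
E is nearest.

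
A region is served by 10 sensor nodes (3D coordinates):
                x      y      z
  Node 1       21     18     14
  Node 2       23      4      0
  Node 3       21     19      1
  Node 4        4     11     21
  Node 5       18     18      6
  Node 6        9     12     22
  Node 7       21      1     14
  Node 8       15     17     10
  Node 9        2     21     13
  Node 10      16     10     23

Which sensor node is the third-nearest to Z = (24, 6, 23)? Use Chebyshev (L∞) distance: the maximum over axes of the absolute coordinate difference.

Node 1

d(Z, Node 1) = max(3, 12, 9) = 12
d(Z, Node 2) = max(1, 2, 23) = 23
d(Z, Node 3) = max(3, 13, 22) = 22
d(Z, Node 4) = max(20, 5, 2) = 20
d(Z, Node 5) = max(6, 12, 17) = 17
d(Z, Node 6) = max(15, 6, 1) = 15
d(Z, Node 7) = max(3, 5, 9) = 9
d(Z, Node 8) = max(9, 11, 13) = 13
d(Z, Node 9) = max(22, 15, 10) = 22
d(Z, Node 10) = max(8, 4, 0) = 8
Sorted ascending: Node 10, Node 7, Node 1, Node 8, … — the third-nearest is Node 1.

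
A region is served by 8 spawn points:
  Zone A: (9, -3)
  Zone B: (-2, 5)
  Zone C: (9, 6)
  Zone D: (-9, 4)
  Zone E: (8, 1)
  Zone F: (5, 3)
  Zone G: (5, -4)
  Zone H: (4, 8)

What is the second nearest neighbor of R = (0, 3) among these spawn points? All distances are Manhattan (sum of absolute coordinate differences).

Zone F

d(R, Zone A) = 9 + 6 = 15
d(R, Zone B) = 2 + 2 = 4
d(R, Zone C) = 9 + 3 = 12
d(R, Zone D) = 9 + 1 = 10
d(R, Zone E) = 8 + 2 = 10
d(R, Zone F) = 5 + 0 = 5
d(R, Zone G) = 5 + 7 = 12
d(R, Zone H) = 4 + 5 = 9
Sorted ascending: Zone B, Zone F, Zone H, … — the second-nearest is Zone F.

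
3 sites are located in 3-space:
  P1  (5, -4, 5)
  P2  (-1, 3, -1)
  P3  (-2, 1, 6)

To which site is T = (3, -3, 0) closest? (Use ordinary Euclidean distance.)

Compare squared distances (the ordering matches that of the actual distances):
|TP1|² = (3−5)² + (-3−(-4))² + (0−5)² = 4 + 1 + 25 = 30
|TP2|² = (3−(-1))² + (-3−3)² + (0−(-1))² = 16 + 36 + 1 = 53
|TP3|² = (3−(-2))² + (-3−1)² + (0−6)² = 25 + 16 + 36 = 77
Minimum is at P1.

P1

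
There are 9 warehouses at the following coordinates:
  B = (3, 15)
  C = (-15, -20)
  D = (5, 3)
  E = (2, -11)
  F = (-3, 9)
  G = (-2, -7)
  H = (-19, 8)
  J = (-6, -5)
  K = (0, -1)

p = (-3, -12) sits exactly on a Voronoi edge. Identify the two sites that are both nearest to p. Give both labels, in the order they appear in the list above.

E and G

Squared distances from p to each site:
|pB|² = (-3−3)² + (-12−15)² = 36 + 729 = 765
|pC|² = (-3−(-15))² + (-12−(-20))² = 144 + 64 = 208
|pD|² = (-3−5)² + (-12−3)² = 64 + 225 = 289
|pE|² = (-3−2)² + (-12−(-11))² = 25 + 1 = 26
|pF|² = (-3−(-3))² + (-12−9)² = 0 + 441 = 441
|pG|² = (-3−(-2))² + (-12−(-7))² = 1 + 25 = 26
|pH|² = (-3−(-19))² + (-12−8)² = 256 + 400 = 656
|pJ|² = (-3−(-6))² + (-12−(-5))² = 9 + 49 = 58
|pK|² = (-3−0)² + (-12−(-1))² = 9 + 121 = 130
p is equidistant from E and G (both at squared distance 26), and every other site is strictly farther — so p lies on the E–G Voronoi edge.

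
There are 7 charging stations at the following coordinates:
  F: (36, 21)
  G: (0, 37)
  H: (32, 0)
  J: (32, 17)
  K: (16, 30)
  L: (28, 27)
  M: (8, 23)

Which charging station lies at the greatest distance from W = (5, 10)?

F

Since √ is increasing, it suffices to compare squared distances:
|WF|² = (5−36)² + (10−21)² = 961 + 121 = 1082
|WG|² = (5−0)² + (10−37)² = 25 + 729 = 754
|WH|² = (5−32)² + (10−0)² = 729 + 100 = 829
|WJ|² = (5−32)² + (10−17)² = 729 + 49 = 778
|WK|² = (5−16)² + (10−30)² = 121 + 400 = 521
|WL|² = (5−28)² + (10−27)² = 529 + 289 = 818
|WM|² = (5−8)² + (10−23)² = 9 + 169 = 178
The largest is to F.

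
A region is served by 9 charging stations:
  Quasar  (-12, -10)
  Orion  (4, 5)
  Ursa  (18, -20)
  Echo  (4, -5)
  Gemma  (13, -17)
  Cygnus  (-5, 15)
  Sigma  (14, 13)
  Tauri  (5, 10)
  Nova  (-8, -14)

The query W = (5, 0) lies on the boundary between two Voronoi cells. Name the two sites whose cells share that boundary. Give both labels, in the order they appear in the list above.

Orion and Echo

Squared distances from W to each site:
d²(W, Quasar) = (5−(-12))² + (0−(-10))² = 289 + 100 = 389
d²(W, Orion) = (5−4)² + (0−5)² = 1 + 25 = 26
d²(W, Ursa) = (5−18)² + (0−(-20))² = 169 + 400 = 569
d²(W, Echo) = (5−4)² + (0−(-5))² = 1 + 25 = 26
d²(W, Gemma) = (5−13)² + (0−(-17))² = 64 + 289 = 353
d²(W, Cygnus) = (5−(-5))² + (0−15)² = 100 + 225 = 325
d²(W, Sigma) = (5−14)² + (0−13)² = 81 + 169 = 250
d²(W, Tauri) = (5−5)² + (0−10)² = 0 + 100 = 100
d²(W, Nova) = (5−(-8))² + (0−(-14))² = 169 + 196 = 365
W is equidistant from Orion and Echo (both at squared distance 26), and every other site is strictly farther — so W lies on the Orion–Echo Voronoi edge.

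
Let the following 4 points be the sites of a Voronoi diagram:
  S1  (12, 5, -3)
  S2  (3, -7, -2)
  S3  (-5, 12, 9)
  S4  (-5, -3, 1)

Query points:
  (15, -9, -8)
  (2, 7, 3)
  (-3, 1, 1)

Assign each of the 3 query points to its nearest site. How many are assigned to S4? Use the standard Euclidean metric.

1

(15, -9, -8) — d² to each: S1:230, S2:184, S3:1130, S4:517 → nearest is S2
(2, 7, 3) — d² to each: S1:140, S2:222, S3:110, S4:153 → nearest is S3
(-3, 1, 1) — d² to each: S1:257, S2:109, S3:189, S4:20 → nearest is S4
1 of the 3 points has S4 as nearest.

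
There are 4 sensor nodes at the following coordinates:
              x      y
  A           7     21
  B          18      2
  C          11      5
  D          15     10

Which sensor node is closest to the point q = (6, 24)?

A

Compare squared distances (the ordering matches that of the actual distances):
|qA|² = 1 + 9 = 10
|qB|² = 144 + 484 = 628
|qC|² = 25 + 361 = 386
|qD|² = 81 + 196 = 277
The smallest is to A, so q lies in the Voronoi region of A.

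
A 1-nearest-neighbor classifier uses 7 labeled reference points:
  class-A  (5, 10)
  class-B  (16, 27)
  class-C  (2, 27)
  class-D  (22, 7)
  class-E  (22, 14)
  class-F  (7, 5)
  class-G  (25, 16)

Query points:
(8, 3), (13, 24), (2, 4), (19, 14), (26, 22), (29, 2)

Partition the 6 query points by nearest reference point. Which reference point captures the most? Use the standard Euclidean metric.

(8, 3) — d² to each: class-A:58, class-B:640, class-C:612, class-D:212, class-E:317, class-F:5, class-G:458 → nearest is class-F
(13, 24) — d² to each: class-A:260, class-B:18, class-C:130, class-D:370, class-E:181, class-F:397, class-G:208 → nearest is class-B
(2, 4) — d² to each: class-A:45, class-B:725, class-C:529, class-D:409, class-E:500, class-F:26, class-G:673 → nearest is class-F
(19, 14) — d² to each: class-A:212, class-B:178, class-C:458, class-D:58, class-E:9, class-F:225, class-G:40 → nearest is class-E
(26, 22) — d² to each: class-A:585, class-B:125, class-C:601, class-D:241, class-E:80, class-F:650, class-G:37 → nearest is class-G
(29, 2) — d² to each: class-A:640, class-B:794, class-C:1354, class-D:74, class-E:193, class-F:493, class-G:212 → nearest is class-D
Tally — class-B:1, class-D:1, class-E:1, class-F:2, class-G:1. class-F captures the most (2).

class-F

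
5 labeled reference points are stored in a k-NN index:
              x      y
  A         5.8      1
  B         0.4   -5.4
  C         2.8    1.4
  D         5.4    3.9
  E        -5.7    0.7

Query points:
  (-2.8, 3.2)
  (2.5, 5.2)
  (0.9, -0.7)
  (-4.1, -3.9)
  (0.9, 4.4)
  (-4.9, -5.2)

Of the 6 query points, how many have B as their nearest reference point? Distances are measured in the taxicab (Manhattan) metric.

(-2.8, 3.2) — d to each: A:10.8, B:11.8, C:7.4, D:8.9, E:5.4 → nearest is E
(2.5, 5.2) — d to each: A:7.5, B:12.7, C:4.1, D:4.2, E:12.7 → nearest is C
(0.9, -0.7) — d to each: A:6.6, B:5.2, C:4, D:9.1, E:8 → nearest is C
(-4.1, -3.9) — d to each: A:14.8, B:6, C:12.2, D:17.3, E:6.2 → nearest is B
(0.9, 4.4) — d to each: A:8.3, B:10.3, C:4.9, D:5, E:10.3 → nearest is C
(-4.9, -5.2) — d to each: A:16.9, B:5.5, C:14.3, D:19.4, E:6.7 → nearest is B
2 of the 6 points have B as nearest.

2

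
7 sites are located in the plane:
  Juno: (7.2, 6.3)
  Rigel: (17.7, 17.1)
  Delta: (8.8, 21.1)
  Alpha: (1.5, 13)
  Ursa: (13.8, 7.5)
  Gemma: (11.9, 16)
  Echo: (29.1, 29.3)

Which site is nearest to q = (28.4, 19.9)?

Echo

Squared Euclidean distances:
d²(q, Juno) = (28.4−7.2)² + (19.9−6.3)² = 449.44 + 184.96 = 634.4
d²(q, Rigel) = (28.4−17.7)² + (19.9−17.1)² = 114.49 + 7.84 = 122.33
d²(q, Delta) = (28.4−8.8)² + (19.9−21.1)² = 384.16 + 1.44 = 385.6
d²(q, Alpha) = (28.4−1.5)² + (19.9−13)² = 723.61 + 47.61 = 771.22
d²(q, Ursa) = (28.4−13.8)² + (19.9−7.5)² = 213.16 + 153.76 = 366.92
d²(q, Gemma) = (28.4−11.9)² + (19.9−16)² = 272.25 + 15.21 = 287.46
d²(q, Echo) = (28.4−29.1)² + (19.9−29.3)² = 0.49 + 88.36 = 88.85
Echo is nearest.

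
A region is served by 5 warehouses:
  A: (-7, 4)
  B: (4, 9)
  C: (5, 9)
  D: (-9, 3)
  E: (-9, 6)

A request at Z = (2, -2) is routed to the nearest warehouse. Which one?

A

Squared Euclidean distances:
|ZA|² = 81 + 36 = 117
|ZB|² = 4 + 121 = 125
|ZC|² = 9 + 121 = 130
|ZD|² = 121 + 25 = 146
|ZE|² = 121 + 64 = 185
Minimum is at A.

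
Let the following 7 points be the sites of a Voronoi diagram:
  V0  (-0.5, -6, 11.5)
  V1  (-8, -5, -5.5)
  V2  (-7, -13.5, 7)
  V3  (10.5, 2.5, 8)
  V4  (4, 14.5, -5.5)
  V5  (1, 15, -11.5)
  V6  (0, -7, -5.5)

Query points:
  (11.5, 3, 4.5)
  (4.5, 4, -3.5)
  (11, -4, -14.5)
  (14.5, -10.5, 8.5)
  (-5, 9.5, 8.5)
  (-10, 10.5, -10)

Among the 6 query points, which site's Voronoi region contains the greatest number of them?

V3

(11.5, 3, 4.5) — d² to each: V0:274, V1:544.25, V2:620.75, V3:13.5, V4:288.5, V5:510.25, V6:332.25 → nearest is V3
(4.5, 4, -3.5) — d² to each: V0:350, V1:241.25, V2:548.75, V3:170.5, V4:114.5, V5:197.25, V6:145.25 → nearest is V4
(11, -4, -14.5) — d² to each: V0:812.25, V1:443, V2:876.5, V3:548.75, V4:472.25, V5:470, V6:211 → nearest is V6
(14.5, -10.5, 8.5) — d² to each: V0:254.25, V1:732.5, V2:473.5, V3:185.25, V4:931.25, V5:1232.5, V6:418.5 → nearest is V3
(-5, 9.5, 8.5) — d² to each: V0:269.5, V1:415.25, V2:535.25, V3:289.5, V4:302, V5:466.25, V6:493.25 → nearest is V0
(-10, 10.5, -10) — d² to each: V0:824.75, V1:264.5, V2:874, V3:808.25, V4:232.25, V5:143.5, V6:426.5 → nearest is V5
Tally — V0:1, V3:2, V4:1, V5:1, V6:1. V3 captures the most (2).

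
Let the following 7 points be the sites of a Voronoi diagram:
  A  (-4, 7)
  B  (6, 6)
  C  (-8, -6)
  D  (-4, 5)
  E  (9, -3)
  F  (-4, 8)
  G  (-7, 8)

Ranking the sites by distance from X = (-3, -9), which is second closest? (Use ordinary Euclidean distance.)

Compare squared distances (the ordering matches that of the actual distances):
|XA|² = (-3−(-4))² + (-9−7)² = 1 + 256 = 257
|XB|² = (-3−6)² + (-9−6)² = 81 + 225 = 306
|XC|² = (-3−(-8))² + (-9−(-6))² = 25 + 9 = 34
|XD|² = (-3−(-4))² + (-9−5)² = 1 + 196 = 197
|XE|² = (-3−9)² + (-9−(-3))² = 144 + 36 = 180
|XF|² = (-3−(-4))² + (-9−8)² = 1 + 289 = 290
|XG|² = (-3−(-7))² + (-9−8)² = 16 + 289 = 305
Sorted ascending: C, E, D, … — the second-nearest is E.

E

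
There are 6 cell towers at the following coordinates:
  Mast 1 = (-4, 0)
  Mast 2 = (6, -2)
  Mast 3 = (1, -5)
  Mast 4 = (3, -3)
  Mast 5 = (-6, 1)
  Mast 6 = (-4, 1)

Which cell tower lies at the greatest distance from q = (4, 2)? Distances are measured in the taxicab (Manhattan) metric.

d(q, Mast 1) = 8 + 2 = 10
d(q, Mast 2) = 2 + 4 = 6
d(q, Mast 3) = 3 + 7 = 10
d(q, Mast 4) = 1 + 5 = 6
d(q, Mast 5) = 10 + 1 = 11
d(q, Mast 6) = 8 + 1 = 9
The largest is to Mast 5.

Mast 5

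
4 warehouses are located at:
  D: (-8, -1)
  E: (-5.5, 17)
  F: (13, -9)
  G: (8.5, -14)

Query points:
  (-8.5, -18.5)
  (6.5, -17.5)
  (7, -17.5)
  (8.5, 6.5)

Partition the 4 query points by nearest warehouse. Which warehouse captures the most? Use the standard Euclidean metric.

G

(-8.5, -18.5) — d² to each: D:306.5, E:1269.25, F:552.5, G:309.25 → nearest is D
(6.5, -17.5) — d² to each: D:482.5, E:1334.25, F:114.5, G:16.25 → nearest is G
(7, -17.5) — d² to each: D:497.25, E:1346.5, F:108.25, G:14.5 → nearest is G
(8.5, 6.5) — d² to each: D:328.5, E:306.25, F:260.5, G:420.25 → nearest is F
Tally — D:1, F:1, G:2. G captures the most (2).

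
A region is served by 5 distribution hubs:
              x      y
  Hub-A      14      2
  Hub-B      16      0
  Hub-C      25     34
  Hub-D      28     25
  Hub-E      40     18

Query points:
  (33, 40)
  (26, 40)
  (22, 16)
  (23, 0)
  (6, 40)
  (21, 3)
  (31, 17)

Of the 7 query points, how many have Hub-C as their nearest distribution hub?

(33, 40) — d² to each: Hub-A:1805, Hub-B:1889, Hub-C:100, Hub-D:250, Hub-E:533 → nearest is Hub-C
(26, 40) — d² to each: Hub-A:1588, Hub-B:1700, Hub-C:37, Hub-D:229, Hub-E:680 → nearest is Hub-C
(22, 16) — d² to each: Hub-A:260, Hub-B:292, Hub-C:333, Hub-D:117, Hub-E:328 → nearest is Hub-D
(23, 0) — d² to each: Hub-A:85, Hub-B:49, Hub-C:1160, Hub-D:650, Hub-E:613 → nearest is Hub-B
(6, 40) — d² to each: Hub-A:1508, Hub-B:1700, Hub-C:397, Hub-D:709, Hub-E:1640 → nearest is Hub-C
(21, 3) — d² to each: Hub-A:50, Hub-B:34, Hub-C:977, Hub-D:533, Hub-E:586 → nearest is Hub-B
(31, 17) — d² to each: Hub-A:514, Hub-B:514, Hub-C:325, Hub-D:73, Hub-E:82 → nearest is Hub-D
3 of the 7 points have Hub-C as nearest.

3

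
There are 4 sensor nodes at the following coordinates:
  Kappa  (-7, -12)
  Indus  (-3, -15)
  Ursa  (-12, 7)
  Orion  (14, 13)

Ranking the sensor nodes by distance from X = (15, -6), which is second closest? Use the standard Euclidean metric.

Since √ is increasing, it suffices to compare squared distances:
d²(X, Kappa) = (15−(-7))² + (-6−(-12))² = 484 + 36 = 520
d²(X, Indus) = (15−(-3))² + (-6−(-15))² = 324 + 81 = 405
d²(X, Ursa) = (15−(-12))² + (-6−7)² = 729 + 169 = 898
d²(X, Orion) = (15−14)² + (-6−13)² = 1 + 361 = 362
Sorted ascending: Orion, Indus, Kappa, … — the second-nearest is Indus.

Indus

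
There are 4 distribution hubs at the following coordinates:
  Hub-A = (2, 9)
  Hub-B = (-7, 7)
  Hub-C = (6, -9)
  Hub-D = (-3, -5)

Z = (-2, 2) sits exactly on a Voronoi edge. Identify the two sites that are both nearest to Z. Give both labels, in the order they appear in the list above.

Squared distances from Z to each site:
d²(Z, Hub-A) = (-2−2)² + (2−9)² = 16 + 49 = 65
d²(Z, Hub-B) = (-2−(-7))² + (2−7)² = 25 + 25 = 50
d²(Z, Hub-C) = (-2−6)² + (2−(-9))² = 64 + 121 = 185
d²(Z, Hub-D) = (-2−(-3))² + (2−(-5))² = 1 + 49 = 50
Z is equidistant from Hub-B and Hub-D (both at squared distance 50), and every other site is strictly farther — so Z lies on the Hub-B–Hub-D Voronoi edge.

Hub-B and Hub-D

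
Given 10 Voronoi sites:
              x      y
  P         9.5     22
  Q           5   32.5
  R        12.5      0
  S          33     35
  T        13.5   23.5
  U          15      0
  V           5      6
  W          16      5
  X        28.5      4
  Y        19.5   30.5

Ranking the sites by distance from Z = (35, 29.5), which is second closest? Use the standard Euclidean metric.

Squared Euclidean distances:
|ZP|² = (35−9.5)² + (29.5−22)² = 650.25 + 56.25 = 706.5
|ZQ|² = (35−5)² + (29.5−32.5)² = 900 + 9 = 909
|ZR|² = (35−12.5)² + (29.5−0)² = 506.25 + 870.25 = 1376.5
|ZS|² = (35−33)² + (29.5−35)² = 4 + 30.25 = 34.25
|ZT|² = (35−13.5)² + (29.5−23.5)² = 462.25 + 36 = 498.25
|ZU|² = (35−15)² + (29.5−0)² = 400 + 870.25 = 1270.25
|ZV|² = (35−5)² + (29.5−6)² = 900 + 552.25 = 1452.25
|ZW|² = (35−16)² + (29.5−5)² = 361 + 600.25 = 961.25
|ZX|² = (35−28.5)² + (29.5−4)² = 42.25 + 650.25 = 692.5
|ZY|² = (35−19.5)² + (29.5−30.5)² = 240.25 + 1 = 241.25
Sorted ascending: S, Y, T, … — the second-nearest is Y.

Y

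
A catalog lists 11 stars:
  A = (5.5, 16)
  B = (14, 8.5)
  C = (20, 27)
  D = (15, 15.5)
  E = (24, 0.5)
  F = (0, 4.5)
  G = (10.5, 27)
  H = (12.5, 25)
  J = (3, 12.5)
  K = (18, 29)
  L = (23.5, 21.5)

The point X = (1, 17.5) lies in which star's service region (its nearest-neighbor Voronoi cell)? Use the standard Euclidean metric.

A

Compare squared distances (the ordering matches that of the actual distances):
|XA|² = (1−5.5)² + (17.5−16)² = 20.25 + 2.25 = 22.5
|XB|² = (1−14)² + (17.5−8.5)² = 169 + 81 = 250
|XC|² = (1−20)² + (17.5−27)² = 361 + 90.25 = 451.25
|XD|² = (1−15)² + (17.5−15.5)² = 196 + 4 = 200
|XE|² = (1−24)² + (17.5−0.5)² = 529 + 289 = 818
|XF|² = (1−0)² + (17.5−4.5)² = 1 + 169 = 170
|XG|² = (1−10.5)² + (17.5−27)² = 90.25 + 90.25 = 180.5
|XH|² = (1−12.5)² + (17.5−25)² = 132.25 + 56.25 = 188.5
|XJ|² = (1−3)² + (17.5−12.5)² = 4 + 25 = 29
|XK|² = (1−18)² + (17.5−29)² = 289 + 132.25 = 421.25
|XL|² = (1−23.5)² + (17.5−21.5)² = 506.25 + 16 = 522.25
Minimum is at A.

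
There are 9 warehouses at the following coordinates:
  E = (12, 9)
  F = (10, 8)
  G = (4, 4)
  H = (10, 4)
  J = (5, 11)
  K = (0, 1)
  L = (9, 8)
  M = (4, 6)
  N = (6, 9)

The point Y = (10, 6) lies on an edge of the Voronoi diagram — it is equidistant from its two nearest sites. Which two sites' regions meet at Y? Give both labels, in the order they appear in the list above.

F and H

Squared distances from Y to each site:
|YE|² = (10−12)² + (6−9)² = 4 + 9 = 13
|YF|² = (10−10)² + (6−8)² = 0 + 4 = 4
|YG|² = (10−4)² + (6−4)² = 36 + 4 = 40
|YH|² = (10−10)² + (6−4)² = 0 + 4 = 4
|YJ|² = (10−5)² + (6−11)² = 25 + 25 = 50
|YK|² = (10−0)² + (6−1)² = 100 + 25 = 125
|YL|² = (10−9)² + (6−8)² = 1 + 4 = 5
|YM|² = (10−4)² + (6−6)² = 36 + 0 = 36
|YN|² = (10−6)² + (6−9)² = 16 + 9 = 25
Y is equidistant from F and H (both at squared distance 4), and every other site is strictly farther — so Y lies on the F–H Voronoi edge.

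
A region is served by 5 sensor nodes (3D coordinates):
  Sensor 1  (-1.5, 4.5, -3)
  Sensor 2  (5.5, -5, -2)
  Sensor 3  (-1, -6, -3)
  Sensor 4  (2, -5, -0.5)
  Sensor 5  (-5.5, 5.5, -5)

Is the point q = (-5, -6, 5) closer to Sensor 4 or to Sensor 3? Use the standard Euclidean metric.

Sensor 3

Compare squared distances:
d²(q, Sensor 4) = (-5−2)² + (-6−(-5))² + (5−(-0.5))² = 49 + 1 + 30.25 = 80.25
d²(q, Sensor 3) = (-5−(-1))² + (-6−(-6))² + (5−(-3))² = 16 + 0 + 64 = 80
80.25 > 80, so Sensor 3 is closer.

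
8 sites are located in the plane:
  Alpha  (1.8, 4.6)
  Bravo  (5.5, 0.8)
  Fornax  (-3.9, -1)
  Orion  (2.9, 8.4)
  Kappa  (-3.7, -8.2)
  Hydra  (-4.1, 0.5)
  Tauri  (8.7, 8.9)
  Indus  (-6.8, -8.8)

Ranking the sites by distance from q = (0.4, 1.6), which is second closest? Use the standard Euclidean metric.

Since √ is increasing, it suffices to compare squared distances:
d²(q, Alpha) = 1.96 + 9 = 10.96
d²(q, Bravo) = 26.01 + 0.64 = 26.65
d²(q, Fornax) = 18.49 + 6.76 = 25.25
d²(q, Orion) = 6.25 + 46.24 = 52.49
d²(q, Kappa) = 16.81 + 96.04 = 112.85
d²(q, Hydra) = 20.25 + 1.21 = 21.46
d²(q, Tauri) = 68.89 + 53.29 = 122.18
d²(q, Indus) = 51.84 + 108.16 = 160
Sorted ascending: Alpha, Hydra, Fornax, … — the second-nearest is Hydra.

Hydra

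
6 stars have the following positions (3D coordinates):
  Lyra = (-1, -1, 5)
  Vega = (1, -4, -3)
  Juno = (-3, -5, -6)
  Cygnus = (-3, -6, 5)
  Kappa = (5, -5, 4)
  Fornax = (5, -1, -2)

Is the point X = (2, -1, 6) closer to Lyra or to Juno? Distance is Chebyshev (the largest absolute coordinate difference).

Lyra

d(X, Lyra) = max(3, 0, 1) = 3
d(X, Juno) = max(5, 4, 12) = 12
3 < 12, so Lyra is closer.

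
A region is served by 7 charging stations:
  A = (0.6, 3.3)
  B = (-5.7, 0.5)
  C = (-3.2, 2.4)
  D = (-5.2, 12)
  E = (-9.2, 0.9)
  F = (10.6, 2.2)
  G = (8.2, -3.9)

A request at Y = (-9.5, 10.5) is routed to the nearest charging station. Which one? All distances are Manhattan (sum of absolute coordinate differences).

D

d(Y,A) = |-9.5−0.6| + |10.5−3.3| = 10.1 + 7.2 = 17.3
d(Y,B) = |-9.5−(-5.7)| + |10.5−0.5| = 3.8 + 10 = 13.8
d(Y,C) = |-9.5−(-3.2)| + |10.5−2.4| = 6.3 + 8.1 = 14.4
d(Y,D) = |-9.5−(-5.2)| + |10.5−12| = 4.3 + 1.5 = 5.8
d(Y,E) = |-9.5−(-9.2)| + |10.5−0.9| = 0.3 + 9.6 = 9.9
d(Y,F) = |-9.5−10.6| + |10.5−2.2| = 20.1 + 8.3 = 28.4
d(Y,G) = |-9.5−8.2| + |10.5−(-3.9)| = 17.7 + 14.4 = 32.1
D is nearest.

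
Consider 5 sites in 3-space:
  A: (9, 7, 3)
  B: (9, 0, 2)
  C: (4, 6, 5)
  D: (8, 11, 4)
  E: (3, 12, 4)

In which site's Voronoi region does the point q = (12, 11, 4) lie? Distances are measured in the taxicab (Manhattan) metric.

d(q,A) = |12−9| + |11−7| + |4−3| = 3 + 4 + 1 = 8
d(q,B) = |12−9| + |11−0| + |4−2| = 3 + 11 + 2 = 16
d(q,C) = |12−4| + |11−6| + |4−5| = 8 + 5 + 1 = 14
d(q,D) = |12−8| + |11−11| + |4−4| = 4 + 0 + 0 = 4
d(q,E) = |12−3| + |11−12| + |4−4| = 9 + 1 + 0 = 10
D is nearest.

D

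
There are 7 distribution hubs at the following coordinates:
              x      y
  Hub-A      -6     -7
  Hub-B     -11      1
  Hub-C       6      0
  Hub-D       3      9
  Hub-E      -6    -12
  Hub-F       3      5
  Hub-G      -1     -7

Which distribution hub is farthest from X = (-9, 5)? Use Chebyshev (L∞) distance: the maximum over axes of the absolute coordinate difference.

d(X, Hub-A) = max(3, 12) = 12
d(X, Hub-B) = max(2, 4) = 4
d(X, Hub-C) = max(15, 5) = 15
d(X, Hub-D) = max(12, 4) = 12
d(X, Hub-E) = max(3, 17) = 17
d(X, Hub-F) = max(12, 0) = 12
d(X, Hub-G) = max(8, 12) = 12
The largest is to Hub-E.

Hub-E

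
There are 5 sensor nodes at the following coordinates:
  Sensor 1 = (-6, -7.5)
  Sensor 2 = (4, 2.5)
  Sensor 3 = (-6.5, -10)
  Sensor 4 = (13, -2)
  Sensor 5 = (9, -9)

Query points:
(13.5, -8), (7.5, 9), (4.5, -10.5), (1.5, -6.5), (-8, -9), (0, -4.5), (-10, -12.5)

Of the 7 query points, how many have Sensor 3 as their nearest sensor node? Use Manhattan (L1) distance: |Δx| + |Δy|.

(13.5, -8) — d to each: Sensor 1:20, Sensor 2:20, Sensor 3:22, Sensor 4:6.5, Sensor 5:5.5 → nearest is Sensor 5
(7.5, 9) — d to each: Sensor 1:30, Sensor 2:10, Sensor 3:33, Sensor 4:16.5, Sensor 5:19.5 → nearest is Sensor 2
(4.5, -10.5) — d to each: Sensor 1:13.5, Sensor 2:13.5, Sensor 3:11.5, Sensor 4:17, Sensor 5:6 → nearest is Sensor 5
(1.5, -6.5) — d to each: Sensor 1:8.5, Sensor 2:11.5, Sensor 3:11.5, Sensor 4:16, Sensor 5:10 → nearest is Sensor 1
(-8, -9) — d to each: Sensor 1:3.5, Sensor 2:23.5, Sensor 3:2.5, Sensor 4:28, Sensor 5:17 → nearest is Sensor 3
(0, -4.5) — d to each: Sensor 1:9, Sensor 2:11, Sensor 3:12, Sensor 4:15.5, Sensor 5:13.5 → nearest is Sensor 1
(-10, -12.5) — d to each: Sensor 1:9, Sensor 2:29, Sensor 3:6, Sensor 4:33.5, Sensor 5:22.5 → nearest is Sensor 3
2 of the 7 points have Sensor 3 as nearest.

2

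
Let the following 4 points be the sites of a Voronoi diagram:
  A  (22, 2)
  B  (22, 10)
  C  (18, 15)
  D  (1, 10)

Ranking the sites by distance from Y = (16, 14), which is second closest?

Compare squared distances (the ordering matches that of the actual distances):
|YA|² = (16−22)² + (14−2)² = 36 + 144 = 180
|YB|² = (16−22)² + (14−10)² = 36 + 16 = 52
|YC|² = (16−18)² + (14−15)² = 4 + 1 = 5
|YD|² = (16−1)² + (14−10)² = 225 + 16 = 241
Sorted ascending: C, B, A, … — the second-nearest is B.

B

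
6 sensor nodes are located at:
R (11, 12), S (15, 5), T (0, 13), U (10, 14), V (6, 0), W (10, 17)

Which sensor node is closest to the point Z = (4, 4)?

V

Squared Euclidean distances:
|ZR|² = (4−11)² + (4−12)² = 49 + 64 = 113
|ZS|² = (4−15)² + (4−5)² = 121 + 1 = 122
|ZT|² = (4−0)² + (4−13)² = 16 + 81 = 97
|ZU|² = (4−10)² + (4−14)² = 36 + 100 = 136
|ZV|² = (4−6)² + (4−0)² = 4 + 16 = 20
|ZW|² = (4−10)² + (4−17)² = 36 + 169 = 205
V is nearest.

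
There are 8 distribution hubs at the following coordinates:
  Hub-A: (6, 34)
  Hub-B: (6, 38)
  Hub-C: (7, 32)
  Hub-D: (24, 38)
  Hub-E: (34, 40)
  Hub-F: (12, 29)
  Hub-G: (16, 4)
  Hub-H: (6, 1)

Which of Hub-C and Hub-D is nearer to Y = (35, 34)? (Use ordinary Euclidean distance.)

Hub-D

Compare squared distances:
d²(Y, Hub-C) = (35−7)² + (34−32)² = 784 + 4 = 788
d²(Y, Hub-D) = (35−24)² + (34−38)² = 121 + 16 = 137
788 > 137, so Hub-D is closer.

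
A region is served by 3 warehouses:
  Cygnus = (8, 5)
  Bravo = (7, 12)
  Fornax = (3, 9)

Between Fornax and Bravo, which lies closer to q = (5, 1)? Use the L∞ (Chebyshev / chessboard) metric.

d(q, Fornax) = max(2, 8) = 8
d(q, Bravo) = max(2, 11) = 11
8 < 11, so Fornax is closer.

Fornax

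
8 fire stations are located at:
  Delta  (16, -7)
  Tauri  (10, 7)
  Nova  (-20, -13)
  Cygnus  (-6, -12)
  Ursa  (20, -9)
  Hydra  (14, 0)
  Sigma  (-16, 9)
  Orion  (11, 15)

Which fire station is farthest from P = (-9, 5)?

Ursa

Squared Euclidean distances:
d²(P, Delta) = (-9−16)² + (5−(-7))² = 625 + 144 = 769
d²(P, Tauri) = (-9−10)² + (5−7)² = 361 + 4 = 365
d²(P, Nova) = (-9−(-20))² + (5−(-13))² = 121 + 324 = 445
d²(P, Cygnus) = (-9−(-6))² + (5−(-12))² = 9 + 289 = 298
d²(P, Ursa) = (-9−20)² + (5−(-9))² = 841 + 196 = 1037
d²(P, Hydra) = (-9−14)² + (5−0)² = 529 + 25 = 554
d²(P, Sigma) = (-9−(-16))² + (5−9)² = 49 + 16 = 65
d²(P, Orion) = (-9−11)² + (5−15)² = 400 + 100 = 500
The largest is to Ursa.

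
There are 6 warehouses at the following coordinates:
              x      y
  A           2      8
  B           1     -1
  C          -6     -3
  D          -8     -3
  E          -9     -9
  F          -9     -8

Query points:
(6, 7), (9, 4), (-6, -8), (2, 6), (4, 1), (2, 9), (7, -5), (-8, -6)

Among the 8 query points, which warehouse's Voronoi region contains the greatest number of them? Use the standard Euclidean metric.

(6, 7) — d² to each: A:17, B:89, C:244, D:296, E:481, F:450 → nearest is A
(9, 4) — d² to each: A:65, B:89, C:274, D:338, E:493, F:468 → nearest is A
(-6, -8) — d² to each: A:320, B:98, C:25, D:29, E:10, F:9 → nearest is F
(2, 6) — d² to each: A:4, B:50, C:145, D:181, E:346, F:317 → nearest is A
(4, 1) — d² to each: A:53, B:13, C:116, D:160, E:269, F:250 → nearest is B
(2, 9) — d² to each: A:1, B:101, C:208, D:244, E:445, F:410 → nearest is A
(7, -5) — d² to each: A:194, B:52, C:173, D:229, E:272, F:265 → nearest is B
(-8, -6) — d² to each: A:296, B:106, C:13, D:9, E:10, F:5 → nearest is F
Tally — A:4, B:2, F:2. A captures the most (4).

A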